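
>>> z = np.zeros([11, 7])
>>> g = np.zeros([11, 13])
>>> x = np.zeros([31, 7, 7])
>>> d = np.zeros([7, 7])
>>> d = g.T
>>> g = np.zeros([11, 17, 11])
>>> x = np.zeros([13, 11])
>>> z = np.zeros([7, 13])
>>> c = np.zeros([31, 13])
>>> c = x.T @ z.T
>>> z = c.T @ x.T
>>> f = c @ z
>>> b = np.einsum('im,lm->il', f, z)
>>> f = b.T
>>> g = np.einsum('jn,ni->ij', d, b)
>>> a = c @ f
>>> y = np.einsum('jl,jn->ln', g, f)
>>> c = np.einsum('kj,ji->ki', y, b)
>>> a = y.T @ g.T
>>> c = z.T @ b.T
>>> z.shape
(7, 13)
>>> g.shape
(7, 13)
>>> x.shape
(13, 11)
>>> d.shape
(13, 11)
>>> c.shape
(13, 11)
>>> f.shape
(7, 11)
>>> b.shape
(11, 7)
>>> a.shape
(11, 7)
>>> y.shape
(13, 11)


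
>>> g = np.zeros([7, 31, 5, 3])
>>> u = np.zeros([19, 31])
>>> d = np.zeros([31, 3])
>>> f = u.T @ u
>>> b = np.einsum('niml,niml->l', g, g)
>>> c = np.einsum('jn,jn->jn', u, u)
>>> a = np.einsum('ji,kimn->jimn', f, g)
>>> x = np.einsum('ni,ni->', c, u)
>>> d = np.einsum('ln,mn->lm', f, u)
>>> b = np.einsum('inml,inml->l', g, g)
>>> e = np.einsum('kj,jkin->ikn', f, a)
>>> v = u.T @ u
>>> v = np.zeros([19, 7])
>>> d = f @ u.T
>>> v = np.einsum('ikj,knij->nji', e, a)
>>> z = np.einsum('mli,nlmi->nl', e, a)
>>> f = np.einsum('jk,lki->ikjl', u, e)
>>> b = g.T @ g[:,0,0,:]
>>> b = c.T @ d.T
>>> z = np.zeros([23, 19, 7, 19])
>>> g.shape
(7, 31, 5, 3)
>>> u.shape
(19, 31)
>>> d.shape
(31, 19)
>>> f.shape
(3, 31, 19, 5)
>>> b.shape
(31, 31)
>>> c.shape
(19, 31)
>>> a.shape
(31, 31, 5, 3)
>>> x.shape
()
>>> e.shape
(5, 31, 3)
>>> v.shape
(31, 3, 5)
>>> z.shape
(23, 19, 7, 19)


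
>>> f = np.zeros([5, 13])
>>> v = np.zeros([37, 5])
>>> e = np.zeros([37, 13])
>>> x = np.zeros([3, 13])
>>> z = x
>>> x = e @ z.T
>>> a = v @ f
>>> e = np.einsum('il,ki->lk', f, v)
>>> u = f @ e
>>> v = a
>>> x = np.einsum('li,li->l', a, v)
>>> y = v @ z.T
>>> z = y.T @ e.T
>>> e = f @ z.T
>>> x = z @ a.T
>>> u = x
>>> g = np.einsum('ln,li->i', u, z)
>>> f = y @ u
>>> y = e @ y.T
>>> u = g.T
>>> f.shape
(37, 37)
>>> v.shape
(37, 13)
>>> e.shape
(5, 3)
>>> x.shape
(3, 37)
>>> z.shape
(3, 13)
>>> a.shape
(37, 13)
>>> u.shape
(13,)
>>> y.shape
(5, 37)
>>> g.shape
(13,)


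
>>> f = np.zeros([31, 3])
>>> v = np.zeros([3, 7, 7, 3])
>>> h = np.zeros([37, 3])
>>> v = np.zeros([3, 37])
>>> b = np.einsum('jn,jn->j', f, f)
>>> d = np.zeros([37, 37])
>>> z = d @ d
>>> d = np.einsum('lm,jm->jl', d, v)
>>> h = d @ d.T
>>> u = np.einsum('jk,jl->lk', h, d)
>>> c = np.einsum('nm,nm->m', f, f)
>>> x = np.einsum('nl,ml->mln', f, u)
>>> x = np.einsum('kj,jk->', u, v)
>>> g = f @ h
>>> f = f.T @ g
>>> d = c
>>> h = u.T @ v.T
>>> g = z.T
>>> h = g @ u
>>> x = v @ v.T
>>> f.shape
(3, 3)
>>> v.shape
(3, 37)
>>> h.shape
(37, 3)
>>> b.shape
(31,)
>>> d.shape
(3,)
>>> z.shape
(37, 37)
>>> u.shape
(37, 3)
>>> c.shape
(3,)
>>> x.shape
(3, 3)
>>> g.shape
(37, 37)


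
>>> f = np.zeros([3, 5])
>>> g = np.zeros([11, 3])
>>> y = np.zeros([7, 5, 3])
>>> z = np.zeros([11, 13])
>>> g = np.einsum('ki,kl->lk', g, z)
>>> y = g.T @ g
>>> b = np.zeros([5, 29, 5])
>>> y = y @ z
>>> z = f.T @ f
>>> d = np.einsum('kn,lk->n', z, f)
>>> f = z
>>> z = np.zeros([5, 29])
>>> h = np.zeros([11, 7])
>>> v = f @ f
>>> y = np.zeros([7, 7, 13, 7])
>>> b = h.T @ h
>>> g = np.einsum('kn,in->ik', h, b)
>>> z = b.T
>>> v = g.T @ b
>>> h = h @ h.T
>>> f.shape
(5, 5)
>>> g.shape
(7, 11)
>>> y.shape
(7, 7, 13, 7)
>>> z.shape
(7, 7)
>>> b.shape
(7, 7)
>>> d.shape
(5,)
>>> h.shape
(11, 11)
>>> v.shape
(11, 7)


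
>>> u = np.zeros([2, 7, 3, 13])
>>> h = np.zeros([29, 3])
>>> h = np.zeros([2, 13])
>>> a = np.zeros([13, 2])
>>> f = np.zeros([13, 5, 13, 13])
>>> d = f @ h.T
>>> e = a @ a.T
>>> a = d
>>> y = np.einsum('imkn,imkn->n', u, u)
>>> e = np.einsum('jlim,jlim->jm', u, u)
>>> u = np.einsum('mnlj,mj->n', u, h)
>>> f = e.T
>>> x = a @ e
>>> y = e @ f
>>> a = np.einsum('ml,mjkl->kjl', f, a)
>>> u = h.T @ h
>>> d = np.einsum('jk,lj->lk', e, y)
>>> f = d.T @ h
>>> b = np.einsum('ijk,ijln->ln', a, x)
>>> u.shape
(13, 13)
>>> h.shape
(2, 13)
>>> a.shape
(13, 5, 2)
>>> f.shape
(13, 13)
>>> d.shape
(2, 13)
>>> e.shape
(2, 13)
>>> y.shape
(2, 2)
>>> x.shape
(13, 5, 13, 13)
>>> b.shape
(13, 13)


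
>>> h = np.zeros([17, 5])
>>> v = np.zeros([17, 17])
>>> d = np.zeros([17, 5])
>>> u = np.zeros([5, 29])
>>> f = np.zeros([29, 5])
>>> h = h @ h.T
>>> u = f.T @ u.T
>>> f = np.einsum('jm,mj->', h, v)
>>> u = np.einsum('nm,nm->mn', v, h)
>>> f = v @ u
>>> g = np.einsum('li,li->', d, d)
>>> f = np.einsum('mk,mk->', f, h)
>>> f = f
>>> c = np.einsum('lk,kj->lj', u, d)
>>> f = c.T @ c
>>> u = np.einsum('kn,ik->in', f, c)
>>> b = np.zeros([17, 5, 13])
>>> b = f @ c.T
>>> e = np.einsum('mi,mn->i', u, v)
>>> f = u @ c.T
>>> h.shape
(17, 17)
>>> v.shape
(17, 17)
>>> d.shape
(17, 5)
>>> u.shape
(17, 5)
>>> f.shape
(17, 17)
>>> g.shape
()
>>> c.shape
(17, 5)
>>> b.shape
(5, 17)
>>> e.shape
(5,)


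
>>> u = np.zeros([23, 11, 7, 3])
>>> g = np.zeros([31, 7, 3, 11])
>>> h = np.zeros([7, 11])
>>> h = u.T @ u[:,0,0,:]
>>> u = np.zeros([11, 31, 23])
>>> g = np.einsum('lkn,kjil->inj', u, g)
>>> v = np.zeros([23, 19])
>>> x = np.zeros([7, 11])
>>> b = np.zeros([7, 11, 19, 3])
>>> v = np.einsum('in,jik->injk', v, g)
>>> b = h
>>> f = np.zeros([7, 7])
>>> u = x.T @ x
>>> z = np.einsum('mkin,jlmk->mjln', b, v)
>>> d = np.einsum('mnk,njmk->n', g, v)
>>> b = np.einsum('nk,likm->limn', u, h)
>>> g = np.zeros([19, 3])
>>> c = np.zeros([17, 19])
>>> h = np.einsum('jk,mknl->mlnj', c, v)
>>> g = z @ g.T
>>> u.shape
(11, 11)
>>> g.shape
(3, 23, 19, 19)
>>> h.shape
(23, 7, 3, 17)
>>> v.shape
(23, 19, 3, 7)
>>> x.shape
(7, 11)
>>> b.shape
(3, 7, 3, 11)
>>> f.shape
(7, 7)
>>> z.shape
(3, 23, 19, 3)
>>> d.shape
(23,)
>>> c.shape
(17, 19)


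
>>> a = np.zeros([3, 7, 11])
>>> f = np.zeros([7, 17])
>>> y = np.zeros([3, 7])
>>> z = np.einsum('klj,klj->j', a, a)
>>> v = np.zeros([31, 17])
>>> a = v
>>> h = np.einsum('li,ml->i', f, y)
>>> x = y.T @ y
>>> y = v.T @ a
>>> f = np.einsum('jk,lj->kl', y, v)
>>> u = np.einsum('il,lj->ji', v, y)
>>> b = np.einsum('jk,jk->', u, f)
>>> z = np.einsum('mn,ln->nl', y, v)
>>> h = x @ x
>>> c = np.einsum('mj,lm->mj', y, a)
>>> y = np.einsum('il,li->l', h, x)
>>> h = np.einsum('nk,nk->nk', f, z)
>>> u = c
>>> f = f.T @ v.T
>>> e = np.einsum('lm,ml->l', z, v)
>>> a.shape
(31, 17)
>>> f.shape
(31, 31)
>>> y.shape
(7,)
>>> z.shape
(17, 31)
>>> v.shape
(31, 17)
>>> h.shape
(17, 31)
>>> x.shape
(7, 7)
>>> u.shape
(17, 17)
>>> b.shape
()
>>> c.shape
(17, 17)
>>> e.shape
(17,)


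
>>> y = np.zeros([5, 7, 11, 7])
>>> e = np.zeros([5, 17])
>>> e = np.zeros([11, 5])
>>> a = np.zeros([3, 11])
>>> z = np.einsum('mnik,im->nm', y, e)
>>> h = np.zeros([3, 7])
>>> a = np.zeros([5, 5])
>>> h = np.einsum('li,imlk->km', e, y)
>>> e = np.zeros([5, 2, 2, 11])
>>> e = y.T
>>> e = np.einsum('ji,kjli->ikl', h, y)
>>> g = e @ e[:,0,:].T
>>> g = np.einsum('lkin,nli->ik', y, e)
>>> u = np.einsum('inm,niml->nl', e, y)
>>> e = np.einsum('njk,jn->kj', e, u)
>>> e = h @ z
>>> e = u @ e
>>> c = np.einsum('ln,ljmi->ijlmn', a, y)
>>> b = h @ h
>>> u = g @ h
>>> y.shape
(5, 7, 11, 7)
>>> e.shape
(5, 5)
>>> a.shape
(5, 5)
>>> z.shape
(7, 5)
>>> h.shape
(7, 7)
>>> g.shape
(11, 7)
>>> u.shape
(11, 7)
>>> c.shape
(7, 7, 5, 11, 5)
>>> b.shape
(7, 7)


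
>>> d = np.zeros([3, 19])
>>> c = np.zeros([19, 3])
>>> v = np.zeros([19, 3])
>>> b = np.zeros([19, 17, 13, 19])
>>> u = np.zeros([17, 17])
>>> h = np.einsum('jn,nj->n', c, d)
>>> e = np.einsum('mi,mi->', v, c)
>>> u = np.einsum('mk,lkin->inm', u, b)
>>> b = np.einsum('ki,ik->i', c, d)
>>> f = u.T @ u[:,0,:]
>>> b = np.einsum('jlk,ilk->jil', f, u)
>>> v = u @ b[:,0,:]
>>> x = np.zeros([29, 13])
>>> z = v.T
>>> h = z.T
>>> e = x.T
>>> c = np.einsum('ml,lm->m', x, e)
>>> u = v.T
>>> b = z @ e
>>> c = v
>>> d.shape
(3, 19)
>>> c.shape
(13, 19, 19)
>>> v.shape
(13, 19, 19)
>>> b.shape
(19, 19, 29)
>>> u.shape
(19, 19, 13)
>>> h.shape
(13, 19, 19)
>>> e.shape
(13, 29)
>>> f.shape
(17, 19, 17)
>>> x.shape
(29, 13)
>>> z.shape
(19, 19, 13)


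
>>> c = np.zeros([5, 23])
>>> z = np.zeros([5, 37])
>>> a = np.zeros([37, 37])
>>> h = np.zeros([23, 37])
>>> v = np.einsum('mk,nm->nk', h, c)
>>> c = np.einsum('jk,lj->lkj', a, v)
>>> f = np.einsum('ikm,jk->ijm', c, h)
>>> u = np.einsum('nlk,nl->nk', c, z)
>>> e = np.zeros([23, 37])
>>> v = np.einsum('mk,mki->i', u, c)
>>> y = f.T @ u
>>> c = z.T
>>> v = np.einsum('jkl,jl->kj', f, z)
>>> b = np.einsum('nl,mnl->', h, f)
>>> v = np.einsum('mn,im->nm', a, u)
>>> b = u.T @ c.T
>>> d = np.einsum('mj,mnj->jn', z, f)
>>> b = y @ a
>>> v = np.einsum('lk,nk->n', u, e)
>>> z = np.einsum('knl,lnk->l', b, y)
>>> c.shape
(37, 5)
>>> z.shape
(37,)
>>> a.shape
(37, 37)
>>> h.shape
(23, 37)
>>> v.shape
(23,)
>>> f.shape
(5, 23, 37)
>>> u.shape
(5, 37)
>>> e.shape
(23, 37)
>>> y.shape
(37, 23, 37)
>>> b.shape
(37, 23, 37)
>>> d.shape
(37, 23)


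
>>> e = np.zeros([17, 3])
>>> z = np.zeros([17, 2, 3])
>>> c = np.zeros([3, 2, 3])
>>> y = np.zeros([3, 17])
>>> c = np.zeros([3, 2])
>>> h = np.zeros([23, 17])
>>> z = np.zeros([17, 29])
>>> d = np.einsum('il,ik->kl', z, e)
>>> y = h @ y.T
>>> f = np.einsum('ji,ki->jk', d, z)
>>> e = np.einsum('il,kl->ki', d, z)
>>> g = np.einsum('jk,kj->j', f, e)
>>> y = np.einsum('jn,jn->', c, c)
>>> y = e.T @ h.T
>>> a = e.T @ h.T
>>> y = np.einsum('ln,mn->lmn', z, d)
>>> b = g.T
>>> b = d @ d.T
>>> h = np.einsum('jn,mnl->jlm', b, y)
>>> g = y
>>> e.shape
(17, 3)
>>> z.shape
(17, 29)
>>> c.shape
(3, 2)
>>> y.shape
(17, 3, 29)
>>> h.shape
(3, 29, 17)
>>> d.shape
(3, 29)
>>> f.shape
(3, 17)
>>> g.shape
(17, 3, 29)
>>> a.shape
(3, 23)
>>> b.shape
(3, 3)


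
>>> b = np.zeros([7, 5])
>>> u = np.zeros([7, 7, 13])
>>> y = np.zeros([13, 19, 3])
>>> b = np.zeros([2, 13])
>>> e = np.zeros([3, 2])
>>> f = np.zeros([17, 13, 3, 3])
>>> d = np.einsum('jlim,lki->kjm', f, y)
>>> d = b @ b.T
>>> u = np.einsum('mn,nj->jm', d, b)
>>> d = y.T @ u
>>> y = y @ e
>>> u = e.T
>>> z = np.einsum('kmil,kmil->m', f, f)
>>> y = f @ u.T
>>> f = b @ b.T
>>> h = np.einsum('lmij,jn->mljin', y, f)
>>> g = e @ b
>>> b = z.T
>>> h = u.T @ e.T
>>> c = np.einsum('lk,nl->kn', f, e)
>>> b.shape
(13,)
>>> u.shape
(2, 3)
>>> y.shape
(17, 13, 3, 2)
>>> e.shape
(3, 2)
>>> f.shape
(2, 2)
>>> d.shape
(3, 19, 2)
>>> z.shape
(13,)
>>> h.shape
(3, 3)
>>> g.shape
(3, 13)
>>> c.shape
(2, 3)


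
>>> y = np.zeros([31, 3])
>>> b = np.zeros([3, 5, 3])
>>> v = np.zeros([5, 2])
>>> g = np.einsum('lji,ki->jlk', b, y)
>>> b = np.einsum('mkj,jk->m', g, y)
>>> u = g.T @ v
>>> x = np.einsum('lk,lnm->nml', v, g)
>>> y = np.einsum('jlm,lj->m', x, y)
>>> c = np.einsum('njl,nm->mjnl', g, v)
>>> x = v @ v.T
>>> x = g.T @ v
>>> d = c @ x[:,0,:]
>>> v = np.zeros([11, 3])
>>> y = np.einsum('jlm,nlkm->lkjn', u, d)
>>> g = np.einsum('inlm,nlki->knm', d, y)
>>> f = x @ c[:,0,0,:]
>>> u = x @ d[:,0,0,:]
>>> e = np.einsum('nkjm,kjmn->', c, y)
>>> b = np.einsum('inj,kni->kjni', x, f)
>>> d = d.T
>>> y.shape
(3, 5, 31, 2)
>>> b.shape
(31, 2, 3, 31)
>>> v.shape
(11, 3)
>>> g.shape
(31, 3, 2)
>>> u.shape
(31, 3, 2)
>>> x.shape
(31, 3, 2)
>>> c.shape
(2, 3, 5, 31)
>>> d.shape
(2, 5, 3, 2)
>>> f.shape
(31, 3, 31)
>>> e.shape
()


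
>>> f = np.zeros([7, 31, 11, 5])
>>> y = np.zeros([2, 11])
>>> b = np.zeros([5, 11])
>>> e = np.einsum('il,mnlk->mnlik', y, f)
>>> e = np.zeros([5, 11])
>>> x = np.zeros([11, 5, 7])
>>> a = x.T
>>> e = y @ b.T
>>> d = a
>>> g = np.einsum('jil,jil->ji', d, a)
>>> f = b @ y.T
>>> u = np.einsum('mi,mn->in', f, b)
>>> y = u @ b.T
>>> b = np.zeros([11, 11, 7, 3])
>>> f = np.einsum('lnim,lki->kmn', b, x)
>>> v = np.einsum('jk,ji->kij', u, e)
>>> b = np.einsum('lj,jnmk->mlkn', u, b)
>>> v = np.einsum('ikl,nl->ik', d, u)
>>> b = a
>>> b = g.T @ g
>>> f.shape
(5, 3, 11)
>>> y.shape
(2, 5)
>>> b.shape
(5, 5)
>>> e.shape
(2, 5)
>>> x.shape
(11, 5, 7)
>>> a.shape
(7, 5, 11)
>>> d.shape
(7, 5, 11)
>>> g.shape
(7, 5)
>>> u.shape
(2, 11)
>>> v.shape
(7, 5)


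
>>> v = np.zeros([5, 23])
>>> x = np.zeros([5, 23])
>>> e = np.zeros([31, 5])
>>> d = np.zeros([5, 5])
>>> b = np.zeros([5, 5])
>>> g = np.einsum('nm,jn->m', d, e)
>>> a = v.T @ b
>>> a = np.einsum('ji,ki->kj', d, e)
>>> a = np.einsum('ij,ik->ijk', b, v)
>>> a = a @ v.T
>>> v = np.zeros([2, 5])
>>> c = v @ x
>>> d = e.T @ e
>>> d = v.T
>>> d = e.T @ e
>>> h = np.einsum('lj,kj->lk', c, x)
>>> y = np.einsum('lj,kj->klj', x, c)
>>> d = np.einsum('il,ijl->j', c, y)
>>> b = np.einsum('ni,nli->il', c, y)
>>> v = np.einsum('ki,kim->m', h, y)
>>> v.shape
(23,)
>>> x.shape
(5, 23)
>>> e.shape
(31, 5)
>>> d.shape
(5,)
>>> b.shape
(23, 5)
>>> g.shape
(5,)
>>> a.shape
(5, 5, 5)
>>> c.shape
(2, 23)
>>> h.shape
(2, 5)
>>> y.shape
(2, 5, 23)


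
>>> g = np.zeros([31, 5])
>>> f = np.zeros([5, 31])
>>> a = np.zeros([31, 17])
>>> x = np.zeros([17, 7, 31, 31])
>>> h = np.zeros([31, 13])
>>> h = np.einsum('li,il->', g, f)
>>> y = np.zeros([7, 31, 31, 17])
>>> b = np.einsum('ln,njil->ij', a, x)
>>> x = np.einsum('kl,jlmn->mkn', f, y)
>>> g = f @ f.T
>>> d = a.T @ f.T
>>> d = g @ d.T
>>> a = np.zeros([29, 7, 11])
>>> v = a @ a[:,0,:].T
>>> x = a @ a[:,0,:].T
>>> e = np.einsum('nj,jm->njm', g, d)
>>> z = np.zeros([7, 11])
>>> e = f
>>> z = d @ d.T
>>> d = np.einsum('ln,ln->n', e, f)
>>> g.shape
(5, 5)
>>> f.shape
(5, 31)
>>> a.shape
(29, 7, 11)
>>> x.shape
(29, 7, 29)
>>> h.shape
()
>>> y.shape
(7, 31, 31, 17)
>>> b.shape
(31, 7)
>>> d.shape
(31,)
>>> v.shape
(29, 7, 29)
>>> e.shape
(5, 31)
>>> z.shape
(5, 5)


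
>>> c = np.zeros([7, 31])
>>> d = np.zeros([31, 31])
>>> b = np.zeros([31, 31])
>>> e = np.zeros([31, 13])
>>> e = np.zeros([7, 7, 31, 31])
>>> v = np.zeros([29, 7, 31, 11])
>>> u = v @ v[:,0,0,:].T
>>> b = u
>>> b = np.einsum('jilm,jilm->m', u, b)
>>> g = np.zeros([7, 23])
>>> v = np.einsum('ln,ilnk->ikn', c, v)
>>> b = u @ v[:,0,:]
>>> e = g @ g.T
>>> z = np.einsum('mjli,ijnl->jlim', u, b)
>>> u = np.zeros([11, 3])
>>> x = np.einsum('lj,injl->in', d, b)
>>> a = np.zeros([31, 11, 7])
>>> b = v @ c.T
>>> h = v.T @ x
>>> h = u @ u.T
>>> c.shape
(7, 31)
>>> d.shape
(31, 31)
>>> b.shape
(29, 11, 7)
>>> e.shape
(7, 7)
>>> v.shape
(29, 11, 31)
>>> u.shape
(11, 3)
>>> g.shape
(7, 23)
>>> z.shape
(7, 31, 29, 29)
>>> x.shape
(29, 7)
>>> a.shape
(31, 11, 7)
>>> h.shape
(11, 11)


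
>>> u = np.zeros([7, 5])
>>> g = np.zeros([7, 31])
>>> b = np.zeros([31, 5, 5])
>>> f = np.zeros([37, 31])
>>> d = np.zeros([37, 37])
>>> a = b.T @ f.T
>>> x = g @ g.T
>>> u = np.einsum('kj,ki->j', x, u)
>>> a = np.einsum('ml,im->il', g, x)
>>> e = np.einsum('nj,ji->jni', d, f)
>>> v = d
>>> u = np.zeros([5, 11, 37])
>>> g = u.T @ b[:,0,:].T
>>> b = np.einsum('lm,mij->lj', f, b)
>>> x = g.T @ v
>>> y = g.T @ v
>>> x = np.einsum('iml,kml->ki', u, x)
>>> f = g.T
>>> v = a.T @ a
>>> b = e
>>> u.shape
(5, 11, 37)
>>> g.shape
(37, 11, 31)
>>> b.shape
(37, 37, 31)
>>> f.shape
(31, 11, 37)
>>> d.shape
(37, 37)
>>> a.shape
(7, 31)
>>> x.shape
(31, 5)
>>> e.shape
(37, 37, 31)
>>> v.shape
(31, 31)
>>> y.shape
(31, 11, 37)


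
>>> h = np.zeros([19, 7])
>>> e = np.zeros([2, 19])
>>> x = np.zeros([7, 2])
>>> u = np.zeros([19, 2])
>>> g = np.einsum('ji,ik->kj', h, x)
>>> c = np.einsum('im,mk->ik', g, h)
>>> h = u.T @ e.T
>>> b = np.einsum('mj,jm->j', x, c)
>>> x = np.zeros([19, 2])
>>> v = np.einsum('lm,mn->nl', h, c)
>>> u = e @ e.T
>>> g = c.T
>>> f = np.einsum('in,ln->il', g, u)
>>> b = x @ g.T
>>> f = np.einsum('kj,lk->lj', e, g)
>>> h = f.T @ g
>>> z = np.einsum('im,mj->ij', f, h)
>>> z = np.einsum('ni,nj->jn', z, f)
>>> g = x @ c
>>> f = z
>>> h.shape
(19, 2)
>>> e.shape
(2, 19)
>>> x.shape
(19, 2)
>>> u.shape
(2, 2)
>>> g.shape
(19, 7)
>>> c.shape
(2, 7)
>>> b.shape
(19, 7)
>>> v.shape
(7, 2)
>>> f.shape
(19, 7)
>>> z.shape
(19, 7)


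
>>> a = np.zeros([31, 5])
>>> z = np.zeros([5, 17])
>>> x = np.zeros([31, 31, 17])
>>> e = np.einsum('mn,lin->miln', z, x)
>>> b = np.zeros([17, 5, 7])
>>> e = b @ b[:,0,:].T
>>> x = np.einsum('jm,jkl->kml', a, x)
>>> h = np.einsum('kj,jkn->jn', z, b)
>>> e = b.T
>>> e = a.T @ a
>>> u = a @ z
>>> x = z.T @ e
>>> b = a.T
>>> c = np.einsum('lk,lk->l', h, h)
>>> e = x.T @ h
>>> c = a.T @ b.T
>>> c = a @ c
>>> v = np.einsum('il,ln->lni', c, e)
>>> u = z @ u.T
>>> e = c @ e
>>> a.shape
(31, 5)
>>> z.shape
(5, 17)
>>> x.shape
(17, 5)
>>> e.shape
(31, 7)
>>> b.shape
(5, 31)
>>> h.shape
(17, 7)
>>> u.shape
(5, 31)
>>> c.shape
(31, 5)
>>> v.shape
(5, 7, 31)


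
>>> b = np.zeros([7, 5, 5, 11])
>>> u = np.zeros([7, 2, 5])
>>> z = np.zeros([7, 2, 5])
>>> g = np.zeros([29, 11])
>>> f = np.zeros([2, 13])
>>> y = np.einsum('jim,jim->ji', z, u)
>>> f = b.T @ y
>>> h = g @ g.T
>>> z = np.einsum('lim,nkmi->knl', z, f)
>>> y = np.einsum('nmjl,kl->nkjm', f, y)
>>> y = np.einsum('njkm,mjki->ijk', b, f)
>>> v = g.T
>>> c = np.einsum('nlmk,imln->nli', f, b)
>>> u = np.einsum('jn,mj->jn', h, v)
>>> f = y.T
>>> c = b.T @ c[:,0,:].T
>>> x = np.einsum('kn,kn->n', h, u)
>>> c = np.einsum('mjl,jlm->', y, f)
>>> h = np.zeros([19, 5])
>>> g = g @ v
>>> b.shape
(7, 5, 5, 11)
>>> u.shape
(29, 29)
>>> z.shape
(5, 11, 7)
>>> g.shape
(29, 29)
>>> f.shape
(5, 5, 2)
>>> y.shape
(2, 5, 5)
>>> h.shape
(19, 5)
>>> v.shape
(11, 29)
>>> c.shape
()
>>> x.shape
(29,)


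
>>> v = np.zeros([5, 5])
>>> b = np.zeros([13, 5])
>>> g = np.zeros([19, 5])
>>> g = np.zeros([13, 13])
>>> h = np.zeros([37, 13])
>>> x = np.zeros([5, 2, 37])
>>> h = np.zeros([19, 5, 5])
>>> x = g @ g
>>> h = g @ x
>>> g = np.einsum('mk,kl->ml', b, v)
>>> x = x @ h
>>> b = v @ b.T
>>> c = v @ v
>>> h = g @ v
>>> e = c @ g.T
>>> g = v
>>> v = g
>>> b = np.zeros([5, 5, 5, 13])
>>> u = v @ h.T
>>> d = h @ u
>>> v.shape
(5, 5)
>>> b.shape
(5, 5, 5, 13)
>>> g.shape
(5, 5)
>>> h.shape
(13, 5)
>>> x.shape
(13, 13)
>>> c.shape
(5, 5)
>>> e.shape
(5, 13)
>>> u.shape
(5, 13)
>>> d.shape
(13, 13)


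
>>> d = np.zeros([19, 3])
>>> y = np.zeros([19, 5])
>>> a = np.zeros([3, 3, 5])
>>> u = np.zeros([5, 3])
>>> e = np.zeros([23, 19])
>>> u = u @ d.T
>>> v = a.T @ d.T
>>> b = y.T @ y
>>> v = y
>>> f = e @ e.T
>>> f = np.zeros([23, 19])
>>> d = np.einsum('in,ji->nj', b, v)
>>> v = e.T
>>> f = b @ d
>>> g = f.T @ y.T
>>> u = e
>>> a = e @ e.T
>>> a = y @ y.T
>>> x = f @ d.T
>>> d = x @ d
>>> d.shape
(5, 19)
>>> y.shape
(19, 5)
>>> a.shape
(19, 19)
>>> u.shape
(23, 19)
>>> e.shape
(23, 19)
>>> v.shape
(19, 23)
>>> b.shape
(5, 5)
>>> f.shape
(5, 19)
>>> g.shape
(19, 19)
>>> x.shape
(5, 5)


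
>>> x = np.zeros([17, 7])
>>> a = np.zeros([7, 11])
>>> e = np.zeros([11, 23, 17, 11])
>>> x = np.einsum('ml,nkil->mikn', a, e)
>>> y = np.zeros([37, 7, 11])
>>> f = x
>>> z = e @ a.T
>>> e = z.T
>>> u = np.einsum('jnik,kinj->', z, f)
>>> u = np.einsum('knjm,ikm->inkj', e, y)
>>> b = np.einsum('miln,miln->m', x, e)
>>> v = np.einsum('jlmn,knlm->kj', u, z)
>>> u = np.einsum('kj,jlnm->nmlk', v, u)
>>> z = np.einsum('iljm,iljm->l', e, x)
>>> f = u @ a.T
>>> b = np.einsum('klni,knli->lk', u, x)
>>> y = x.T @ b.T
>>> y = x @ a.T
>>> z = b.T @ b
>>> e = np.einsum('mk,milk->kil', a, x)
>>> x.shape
(7, 17, 23, 11)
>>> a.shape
(7, 11)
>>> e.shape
(11, 17, 23)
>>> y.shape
(7, 17, 23, 7)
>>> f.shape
(7, 23, 17, 7)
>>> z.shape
(7, 7)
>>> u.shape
(7, 23, 17, 11)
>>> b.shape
(23, 7)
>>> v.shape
(11, 37)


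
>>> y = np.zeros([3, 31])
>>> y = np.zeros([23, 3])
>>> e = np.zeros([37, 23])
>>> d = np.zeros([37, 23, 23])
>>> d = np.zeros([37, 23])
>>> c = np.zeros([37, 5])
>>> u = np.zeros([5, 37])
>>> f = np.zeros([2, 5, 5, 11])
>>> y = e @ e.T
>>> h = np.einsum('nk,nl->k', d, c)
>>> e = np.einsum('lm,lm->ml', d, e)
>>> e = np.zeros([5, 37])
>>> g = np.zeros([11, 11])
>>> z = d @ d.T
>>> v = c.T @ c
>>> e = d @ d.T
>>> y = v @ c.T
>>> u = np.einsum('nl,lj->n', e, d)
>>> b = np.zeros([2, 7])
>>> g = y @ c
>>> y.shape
(5, 37)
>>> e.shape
(37, 37)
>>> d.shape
(37, 23)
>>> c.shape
(37, 5)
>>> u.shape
(37,)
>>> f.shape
(2, 5, 5, 11)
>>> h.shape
(23,)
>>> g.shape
(5, 5)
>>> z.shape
(37, 37)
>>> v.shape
(5, 5)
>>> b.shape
(2, 7)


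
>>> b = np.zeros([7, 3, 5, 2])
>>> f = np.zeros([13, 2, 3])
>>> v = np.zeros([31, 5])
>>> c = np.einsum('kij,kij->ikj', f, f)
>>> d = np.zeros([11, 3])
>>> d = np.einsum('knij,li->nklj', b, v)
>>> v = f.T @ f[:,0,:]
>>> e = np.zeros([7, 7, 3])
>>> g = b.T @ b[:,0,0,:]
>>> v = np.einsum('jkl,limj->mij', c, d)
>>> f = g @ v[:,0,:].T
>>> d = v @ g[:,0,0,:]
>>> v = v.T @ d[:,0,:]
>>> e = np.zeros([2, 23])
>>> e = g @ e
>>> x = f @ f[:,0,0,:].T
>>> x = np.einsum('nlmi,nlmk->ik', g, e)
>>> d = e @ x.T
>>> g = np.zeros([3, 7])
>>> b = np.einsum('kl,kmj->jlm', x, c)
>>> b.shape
(3, 23, 13)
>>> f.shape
(2, 5, 3, 31)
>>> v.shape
(2, 7, 2)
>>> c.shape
(2, 13, 3)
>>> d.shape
(2, 5, 3, 2)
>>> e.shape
(2, 5, 3, 23)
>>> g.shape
(3, 7)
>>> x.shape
(2, 23)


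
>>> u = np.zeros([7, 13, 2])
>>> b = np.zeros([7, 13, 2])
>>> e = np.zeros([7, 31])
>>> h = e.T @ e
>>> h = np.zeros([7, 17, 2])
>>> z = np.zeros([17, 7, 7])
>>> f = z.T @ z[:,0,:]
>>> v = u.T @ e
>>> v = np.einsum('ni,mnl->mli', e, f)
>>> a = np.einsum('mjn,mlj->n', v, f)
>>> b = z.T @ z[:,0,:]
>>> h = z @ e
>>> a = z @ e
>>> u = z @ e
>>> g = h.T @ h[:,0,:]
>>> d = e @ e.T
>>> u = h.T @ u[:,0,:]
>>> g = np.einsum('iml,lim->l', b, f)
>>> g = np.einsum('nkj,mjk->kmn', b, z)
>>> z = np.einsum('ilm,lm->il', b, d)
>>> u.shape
(31, 7, 31)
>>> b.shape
(7, 7, 7)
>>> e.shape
(7, 31)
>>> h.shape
(17, 7, 31)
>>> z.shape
(7, 7)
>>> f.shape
(7, 7, 7)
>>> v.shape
(7, 7, 31)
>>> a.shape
(17, 7, 31)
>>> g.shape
(7, 17, 7)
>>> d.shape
(7, 7)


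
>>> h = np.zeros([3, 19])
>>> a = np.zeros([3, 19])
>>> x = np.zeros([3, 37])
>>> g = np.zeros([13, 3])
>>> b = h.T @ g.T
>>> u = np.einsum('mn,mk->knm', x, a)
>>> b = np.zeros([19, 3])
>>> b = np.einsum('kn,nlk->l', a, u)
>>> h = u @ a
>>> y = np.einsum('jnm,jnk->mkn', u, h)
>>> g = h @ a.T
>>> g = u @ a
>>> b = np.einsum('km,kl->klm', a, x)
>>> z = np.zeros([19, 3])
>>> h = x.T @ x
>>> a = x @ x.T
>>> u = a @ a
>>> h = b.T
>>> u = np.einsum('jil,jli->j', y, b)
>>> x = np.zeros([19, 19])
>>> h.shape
(19, 37, 3)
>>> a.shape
(3, 3)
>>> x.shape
(19, 19)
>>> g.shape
(19, 37, 19)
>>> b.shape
(3, 37, 19)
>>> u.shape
(3,)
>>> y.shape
(3, 19, 37)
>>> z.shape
(19, 3)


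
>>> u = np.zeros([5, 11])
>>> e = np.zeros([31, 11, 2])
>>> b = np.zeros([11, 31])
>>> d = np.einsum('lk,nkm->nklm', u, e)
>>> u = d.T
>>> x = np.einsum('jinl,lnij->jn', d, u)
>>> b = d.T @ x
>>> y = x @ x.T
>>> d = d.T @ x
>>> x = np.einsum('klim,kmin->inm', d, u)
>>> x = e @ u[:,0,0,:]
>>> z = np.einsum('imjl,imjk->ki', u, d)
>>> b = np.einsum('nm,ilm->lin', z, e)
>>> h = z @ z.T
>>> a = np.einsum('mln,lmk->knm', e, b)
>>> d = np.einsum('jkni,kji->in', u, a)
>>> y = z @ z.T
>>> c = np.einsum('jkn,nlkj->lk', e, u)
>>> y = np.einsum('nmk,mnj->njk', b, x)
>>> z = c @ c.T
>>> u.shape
(2, 5, 11, 31)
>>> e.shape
(31, 11, 2)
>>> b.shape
(11, 31, 5)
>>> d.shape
(31, 11)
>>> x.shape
(31, 11, 31)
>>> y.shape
(11, 31, 5)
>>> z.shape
(5, 5)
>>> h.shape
(5, 5)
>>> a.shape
(5, 2, 31)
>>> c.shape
(5, 11)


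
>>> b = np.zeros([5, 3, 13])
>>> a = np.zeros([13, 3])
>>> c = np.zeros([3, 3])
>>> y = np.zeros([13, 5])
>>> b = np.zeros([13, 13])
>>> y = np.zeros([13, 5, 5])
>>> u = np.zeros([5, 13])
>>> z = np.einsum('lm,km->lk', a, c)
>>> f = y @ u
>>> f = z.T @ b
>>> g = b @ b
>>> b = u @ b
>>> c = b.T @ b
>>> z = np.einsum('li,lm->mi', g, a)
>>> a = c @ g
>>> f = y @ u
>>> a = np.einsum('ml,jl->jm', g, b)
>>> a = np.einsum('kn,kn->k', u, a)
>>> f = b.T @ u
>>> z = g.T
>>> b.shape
(5, 13)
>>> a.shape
(5,)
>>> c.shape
(13, 13)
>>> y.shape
(13, 5, 5)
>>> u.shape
(5, 13)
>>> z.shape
(13, 13)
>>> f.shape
(13, 13)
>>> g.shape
(13, 13)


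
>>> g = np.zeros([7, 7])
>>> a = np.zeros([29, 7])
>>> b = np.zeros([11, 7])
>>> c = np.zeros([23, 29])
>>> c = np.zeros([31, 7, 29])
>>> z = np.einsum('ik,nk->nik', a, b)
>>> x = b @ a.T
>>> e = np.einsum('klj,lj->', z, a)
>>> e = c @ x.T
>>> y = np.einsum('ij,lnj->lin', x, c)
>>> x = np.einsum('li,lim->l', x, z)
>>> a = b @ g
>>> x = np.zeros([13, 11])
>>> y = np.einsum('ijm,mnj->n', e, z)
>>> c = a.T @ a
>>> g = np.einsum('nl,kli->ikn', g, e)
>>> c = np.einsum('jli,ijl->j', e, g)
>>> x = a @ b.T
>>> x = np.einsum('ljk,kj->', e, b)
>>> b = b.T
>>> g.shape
(11, 31, 7)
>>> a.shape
(11, 7)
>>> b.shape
(7, 11)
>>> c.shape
(31,)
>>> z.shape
(11, 29, 7)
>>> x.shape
()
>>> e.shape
(31, 7, 11)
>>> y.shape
(29,)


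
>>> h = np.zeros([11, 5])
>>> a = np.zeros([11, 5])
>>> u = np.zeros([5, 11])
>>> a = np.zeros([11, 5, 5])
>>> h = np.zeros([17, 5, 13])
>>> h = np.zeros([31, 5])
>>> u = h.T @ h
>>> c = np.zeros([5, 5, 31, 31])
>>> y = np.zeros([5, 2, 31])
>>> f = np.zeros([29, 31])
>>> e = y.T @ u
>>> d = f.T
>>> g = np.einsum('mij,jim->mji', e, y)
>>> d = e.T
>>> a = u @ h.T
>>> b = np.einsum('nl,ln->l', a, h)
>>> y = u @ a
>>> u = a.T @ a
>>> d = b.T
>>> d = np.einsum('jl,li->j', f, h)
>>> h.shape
(31, 5)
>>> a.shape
(5, 31)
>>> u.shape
(31, 31)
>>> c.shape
(5, 5, 31, 31)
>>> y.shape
(5, 31)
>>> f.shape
(29, 31)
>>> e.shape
(31, 2, 5)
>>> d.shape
(29,)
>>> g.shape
(31, 5, 2)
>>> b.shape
(31,)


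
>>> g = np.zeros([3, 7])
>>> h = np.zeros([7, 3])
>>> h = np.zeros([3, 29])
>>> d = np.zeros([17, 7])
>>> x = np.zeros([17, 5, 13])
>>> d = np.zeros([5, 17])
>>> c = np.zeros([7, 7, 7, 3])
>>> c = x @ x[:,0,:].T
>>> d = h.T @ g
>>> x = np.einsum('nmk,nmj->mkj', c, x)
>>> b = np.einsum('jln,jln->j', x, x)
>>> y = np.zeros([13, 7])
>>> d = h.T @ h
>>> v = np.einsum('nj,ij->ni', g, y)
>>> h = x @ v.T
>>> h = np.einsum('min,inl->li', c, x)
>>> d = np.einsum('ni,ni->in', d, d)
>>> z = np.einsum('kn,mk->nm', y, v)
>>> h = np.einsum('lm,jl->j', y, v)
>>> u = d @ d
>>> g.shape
(3, 7)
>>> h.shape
(3,)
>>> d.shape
(29, 29)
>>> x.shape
(5, 17, 13)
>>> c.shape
(17, 5, 17)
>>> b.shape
(5,)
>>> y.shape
(13, 7)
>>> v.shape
(3, 13)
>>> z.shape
(7, 3)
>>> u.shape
(29, 29)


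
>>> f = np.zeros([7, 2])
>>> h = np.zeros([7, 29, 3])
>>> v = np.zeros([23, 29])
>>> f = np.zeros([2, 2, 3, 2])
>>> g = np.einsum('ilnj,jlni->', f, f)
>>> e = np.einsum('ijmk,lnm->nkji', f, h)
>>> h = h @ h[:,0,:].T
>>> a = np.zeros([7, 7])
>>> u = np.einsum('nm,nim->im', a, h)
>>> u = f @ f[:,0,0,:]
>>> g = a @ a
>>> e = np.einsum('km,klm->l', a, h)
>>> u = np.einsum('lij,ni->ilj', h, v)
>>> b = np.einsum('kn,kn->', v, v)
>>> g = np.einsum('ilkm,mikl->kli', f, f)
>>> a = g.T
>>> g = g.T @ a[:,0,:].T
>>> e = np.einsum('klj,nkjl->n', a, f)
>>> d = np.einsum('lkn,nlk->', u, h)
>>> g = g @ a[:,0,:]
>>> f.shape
(2, 2, 3, 2)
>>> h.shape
(7, 29, 7)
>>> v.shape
(23, 29)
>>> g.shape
(2, 2, 3)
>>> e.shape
(2,)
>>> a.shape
(2, 2, 3)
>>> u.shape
(29, 7, 7)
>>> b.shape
()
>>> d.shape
()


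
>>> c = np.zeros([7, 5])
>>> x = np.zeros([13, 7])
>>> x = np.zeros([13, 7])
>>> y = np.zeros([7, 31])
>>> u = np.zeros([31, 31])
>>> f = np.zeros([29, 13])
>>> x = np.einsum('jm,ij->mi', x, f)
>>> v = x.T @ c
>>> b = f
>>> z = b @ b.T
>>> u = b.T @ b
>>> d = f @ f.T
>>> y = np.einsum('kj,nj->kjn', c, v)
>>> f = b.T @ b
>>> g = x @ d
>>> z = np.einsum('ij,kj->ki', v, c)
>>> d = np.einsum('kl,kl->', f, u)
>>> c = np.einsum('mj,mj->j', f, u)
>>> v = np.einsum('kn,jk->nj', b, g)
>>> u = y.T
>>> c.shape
(13,)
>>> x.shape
(7, 29)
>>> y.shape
(7, 5, 29)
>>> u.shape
(29, 5, 7)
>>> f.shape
(13, 13)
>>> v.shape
(13, 7)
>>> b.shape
(29, 13)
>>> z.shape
(7, 29)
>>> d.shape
()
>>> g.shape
(7, 29)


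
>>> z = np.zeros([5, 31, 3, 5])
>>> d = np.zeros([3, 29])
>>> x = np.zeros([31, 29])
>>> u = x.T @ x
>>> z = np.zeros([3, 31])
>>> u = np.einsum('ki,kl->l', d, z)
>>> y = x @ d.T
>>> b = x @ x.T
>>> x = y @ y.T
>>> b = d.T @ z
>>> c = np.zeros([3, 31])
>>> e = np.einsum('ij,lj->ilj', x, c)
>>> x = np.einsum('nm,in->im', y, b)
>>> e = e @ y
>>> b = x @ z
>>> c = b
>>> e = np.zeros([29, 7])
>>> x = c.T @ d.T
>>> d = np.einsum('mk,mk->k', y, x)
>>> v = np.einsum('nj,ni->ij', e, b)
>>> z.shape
(3, 31)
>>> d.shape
(3,)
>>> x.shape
(31, 3)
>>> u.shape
(31,)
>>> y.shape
(31, 3)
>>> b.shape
(29, 31)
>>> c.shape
(29, 31)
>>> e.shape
(29, 7)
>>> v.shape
(31, 7)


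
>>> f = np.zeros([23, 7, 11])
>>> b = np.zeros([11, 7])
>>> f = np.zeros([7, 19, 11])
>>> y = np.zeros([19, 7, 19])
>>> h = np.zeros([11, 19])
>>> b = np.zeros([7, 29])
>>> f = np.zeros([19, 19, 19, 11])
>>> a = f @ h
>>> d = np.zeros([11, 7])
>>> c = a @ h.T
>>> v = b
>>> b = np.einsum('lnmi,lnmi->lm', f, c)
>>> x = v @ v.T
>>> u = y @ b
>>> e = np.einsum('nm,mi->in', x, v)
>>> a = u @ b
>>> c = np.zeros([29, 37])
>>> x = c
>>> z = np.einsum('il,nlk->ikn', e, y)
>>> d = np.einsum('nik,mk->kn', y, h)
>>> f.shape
(19, 19, 19, 11)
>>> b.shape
(19, 19)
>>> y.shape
(19, 7, 19)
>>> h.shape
(11, 19)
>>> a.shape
(19, 7, 19)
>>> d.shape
(19, 19)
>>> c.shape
(29, 37)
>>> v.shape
(7, 29)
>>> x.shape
(29, 37)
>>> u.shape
(19, 7, 19)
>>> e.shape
(29, 7)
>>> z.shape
(29, 19, 19)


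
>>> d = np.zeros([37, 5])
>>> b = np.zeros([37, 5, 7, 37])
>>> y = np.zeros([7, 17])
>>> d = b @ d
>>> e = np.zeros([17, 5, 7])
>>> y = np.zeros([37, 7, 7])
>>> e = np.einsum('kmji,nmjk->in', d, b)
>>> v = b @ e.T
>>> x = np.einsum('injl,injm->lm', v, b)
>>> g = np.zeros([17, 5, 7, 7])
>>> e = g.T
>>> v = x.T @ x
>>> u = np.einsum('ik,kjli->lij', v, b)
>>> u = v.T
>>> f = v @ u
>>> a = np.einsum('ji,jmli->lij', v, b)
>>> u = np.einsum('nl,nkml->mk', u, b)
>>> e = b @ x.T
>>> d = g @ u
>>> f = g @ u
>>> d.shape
(17, 5, 7, 5)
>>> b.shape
(37, 5, 7, 37)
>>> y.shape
(37, 7, 7)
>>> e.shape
(37, 5, 7, 5)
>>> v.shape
(37, 37)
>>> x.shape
(5, 37)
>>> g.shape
(17, 5, 7, 7)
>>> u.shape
(7, 5)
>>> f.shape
(17, 5, 7, 5)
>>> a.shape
(7, 37, 37)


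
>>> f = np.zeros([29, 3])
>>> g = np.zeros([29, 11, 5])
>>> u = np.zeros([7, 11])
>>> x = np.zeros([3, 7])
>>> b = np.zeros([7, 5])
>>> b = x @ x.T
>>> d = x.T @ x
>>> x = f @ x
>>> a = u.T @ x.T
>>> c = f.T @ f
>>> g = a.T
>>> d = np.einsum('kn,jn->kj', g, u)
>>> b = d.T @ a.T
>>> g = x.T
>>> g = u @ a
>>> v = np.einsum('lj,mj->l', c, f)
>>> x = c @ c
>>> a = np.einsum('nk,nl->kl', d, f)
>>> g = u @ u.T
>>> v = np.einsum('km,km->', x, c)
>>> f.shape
(29, 3)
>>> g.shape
(7, 7)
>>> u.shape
(7, 11)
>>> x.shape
(3, 3)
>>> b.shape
(7, 11)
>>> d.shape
(29, 7)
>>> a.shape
(7, 3)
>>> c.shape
(3, 3)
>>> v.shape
()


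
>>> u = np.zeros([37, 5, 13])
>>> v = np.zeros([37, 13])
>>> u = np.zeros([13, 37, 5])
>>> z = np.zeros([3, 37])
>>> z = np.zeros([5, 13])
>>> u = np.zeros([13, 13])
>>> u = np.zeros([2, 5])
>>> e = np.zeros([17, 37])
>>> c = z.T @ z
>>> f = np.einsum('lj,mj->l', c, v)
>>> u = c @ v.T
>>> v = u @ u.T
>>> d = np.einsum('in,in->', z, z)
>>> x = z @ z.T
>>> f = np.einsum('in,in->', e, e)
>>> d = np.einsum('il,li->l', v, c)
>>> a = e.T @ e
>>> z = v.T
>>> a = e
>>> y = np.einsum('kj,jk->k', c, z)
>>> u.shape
(13, 37)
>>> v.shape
(13, 13)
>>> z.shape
(13, 13)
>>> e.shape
(17, 37)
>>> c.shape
(13, 13)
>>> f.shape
()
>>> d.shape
(13,)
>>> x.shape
(5, 5)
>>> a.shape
(17, 37)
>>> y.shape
(13,)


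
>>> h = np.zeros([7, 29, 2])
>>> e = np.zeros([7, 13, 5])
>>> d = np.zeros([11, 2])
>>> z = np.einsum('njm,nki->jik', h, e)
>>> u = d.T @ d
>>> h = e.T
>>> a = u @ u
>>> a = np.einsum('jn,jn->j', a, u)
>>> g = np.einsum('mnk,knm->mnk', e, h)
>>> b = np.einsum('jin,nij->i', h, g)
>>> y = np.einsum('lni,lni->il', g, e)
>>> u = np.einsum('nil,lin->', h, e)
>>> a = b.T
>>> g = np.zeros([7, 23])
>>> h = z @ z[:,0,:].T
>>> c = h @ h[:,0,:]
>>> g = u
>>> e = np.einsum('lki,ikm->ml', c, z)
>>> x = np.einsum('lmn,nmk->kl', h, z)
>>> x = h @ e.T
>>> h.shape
(29, 5, 29)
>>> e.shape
(13, 29)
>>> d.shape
(11, 2)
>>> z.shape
(29, 5, 13)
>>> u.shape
()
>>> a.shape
(13,)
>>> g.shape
()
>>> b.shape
(13,)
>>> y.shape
(5, 7)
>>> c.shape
(29, 5, 29)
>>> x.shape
(29, 5, 13)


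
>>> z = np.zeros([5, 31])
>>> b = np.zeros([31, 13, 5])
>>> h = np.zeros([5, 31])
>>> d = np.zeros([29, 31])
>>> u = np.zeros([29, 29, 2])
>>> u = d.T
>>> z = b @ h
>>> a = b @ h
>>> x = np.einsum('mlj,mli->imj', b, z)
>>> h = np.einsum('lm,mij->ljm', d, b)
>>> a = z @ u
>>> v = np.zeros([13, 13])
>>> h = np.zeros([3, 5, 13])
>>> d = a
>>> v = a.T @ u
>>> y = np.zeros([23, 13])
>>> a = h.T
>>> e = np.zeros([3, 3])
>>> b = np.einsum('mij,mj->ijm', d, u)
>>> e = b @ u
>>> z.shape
(31, 13, 31)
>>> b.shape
(13, 29, 31)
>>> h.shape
(3, 5, 13)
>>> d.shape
(31, 13, 29)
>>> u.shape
(31, 29)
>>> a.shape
(13, 5, 3)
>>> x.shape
(31, 31, 5)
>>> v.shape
(29, 13, 29)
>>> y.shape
(23, 13)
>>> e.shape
(13, 29, 29)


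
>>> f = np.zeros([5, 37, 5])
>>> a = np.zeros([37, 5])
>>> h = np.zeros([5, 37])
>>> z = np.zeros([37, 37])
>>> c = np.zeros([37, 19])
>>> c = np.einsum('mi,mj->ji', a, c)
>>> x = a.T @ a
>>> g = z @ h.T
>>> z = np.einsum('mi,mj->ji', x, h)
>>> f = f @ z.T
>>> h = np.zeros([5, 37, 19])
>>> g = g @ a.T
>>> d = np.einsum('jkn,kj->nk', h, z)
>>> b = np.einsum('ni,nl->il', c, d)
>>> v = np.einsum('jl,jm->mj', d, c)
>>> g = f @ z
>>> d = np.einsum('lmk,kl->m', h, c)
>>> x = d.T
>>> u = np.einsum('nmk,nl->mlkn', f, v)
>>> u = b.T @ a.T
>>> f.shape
(5, 37, 37)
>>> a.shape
(37, 5)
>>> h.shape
(5, 37, 19)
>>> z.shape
(37, 5)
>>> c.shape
(19, 5)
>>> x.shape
(37,)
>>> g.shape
(5, 37, 5)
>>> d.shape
(37,)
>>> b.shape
(5, 37)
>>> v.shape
(5, 19)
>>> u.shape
(37, 37)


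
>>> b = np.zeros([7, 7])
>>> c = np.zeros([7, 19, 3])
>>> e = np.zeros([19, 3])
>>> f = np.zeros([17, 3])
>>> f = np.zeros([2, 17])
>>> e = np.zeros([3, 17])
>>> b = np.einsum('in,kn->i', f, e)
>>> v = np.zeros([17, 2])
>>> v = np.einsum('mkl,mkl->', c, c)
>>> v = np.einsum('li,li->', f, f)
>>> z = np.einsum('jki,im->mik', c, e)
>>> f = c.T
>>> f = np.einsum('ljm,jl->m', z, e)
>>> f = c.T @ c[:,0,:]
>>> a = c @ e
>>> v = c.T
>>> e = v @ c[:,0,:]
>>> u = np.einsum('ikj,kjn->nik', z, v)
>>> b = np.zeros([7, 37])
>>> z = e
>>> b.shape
(7, 37)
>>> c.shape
(7, 19, 3)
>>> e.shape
(3, 19, 3)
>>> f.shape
(3, 19, 3)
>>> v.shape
(3, 19, 7)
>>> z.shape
(3, 19, 3)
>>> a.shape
(7, 19, 17)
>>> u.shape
(7, 17, 3)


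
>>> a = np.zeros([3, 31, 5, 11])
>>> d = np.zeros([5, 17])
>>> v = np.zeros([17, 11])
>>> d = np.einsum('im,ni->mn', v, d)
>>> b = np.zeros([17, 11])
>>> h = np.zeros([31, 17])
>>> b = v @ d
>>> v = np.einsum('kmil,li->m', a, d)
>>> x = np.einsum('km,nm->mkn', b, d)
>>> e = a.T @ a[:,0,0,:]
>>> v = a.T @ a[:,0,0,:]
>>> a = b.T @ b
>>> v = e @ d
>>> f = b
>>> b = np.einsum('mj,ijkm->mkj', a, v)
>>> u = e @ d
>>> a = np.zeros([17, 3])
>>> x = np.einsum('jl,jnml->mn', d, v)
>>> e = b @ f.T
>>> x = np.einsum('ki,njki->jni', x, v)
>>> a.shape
(17, 3)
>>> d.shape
(11, 5)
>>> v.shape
(11, 5, 31, 5)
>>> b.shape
(5, 31, 5)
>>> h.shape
(31, 17)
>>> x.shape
(5, 11, 5)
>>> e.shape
(5, 31, 17)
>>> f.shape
(17, 5)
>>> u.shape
(11, 5, 31, 5)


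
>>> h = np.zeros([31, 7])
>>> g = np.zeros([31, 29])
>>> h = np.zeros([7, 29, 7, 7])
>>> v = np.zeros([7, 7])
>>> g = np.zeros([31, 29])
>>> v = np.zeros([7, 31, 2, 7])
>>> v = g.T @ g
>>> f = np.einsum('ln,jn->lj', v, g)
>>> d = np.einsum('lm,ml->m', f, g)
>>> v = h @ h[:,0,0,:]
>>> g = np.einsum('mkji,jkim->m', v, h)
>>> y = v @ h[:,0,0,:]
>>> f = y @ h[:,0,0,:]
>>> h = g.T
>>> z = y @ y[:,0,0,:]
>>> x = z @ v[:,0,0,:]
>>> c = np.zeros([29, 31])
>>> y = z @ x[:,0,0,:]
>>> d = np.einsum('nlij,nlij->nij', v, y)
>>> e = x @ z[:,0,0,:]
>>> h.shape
(7,)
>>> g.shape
(7,)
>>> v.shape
(7, 29, 7, 7)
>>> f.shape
(7, 29, 7, 7)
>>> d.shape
(7, 7, 7)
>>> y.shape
(7, 29, 7, 7)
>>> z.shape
(7, 29, 7, 7)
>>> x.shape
(7, 29, 7, 7)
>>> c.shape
(29, 31)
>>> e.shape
(7, 29, 7, 7)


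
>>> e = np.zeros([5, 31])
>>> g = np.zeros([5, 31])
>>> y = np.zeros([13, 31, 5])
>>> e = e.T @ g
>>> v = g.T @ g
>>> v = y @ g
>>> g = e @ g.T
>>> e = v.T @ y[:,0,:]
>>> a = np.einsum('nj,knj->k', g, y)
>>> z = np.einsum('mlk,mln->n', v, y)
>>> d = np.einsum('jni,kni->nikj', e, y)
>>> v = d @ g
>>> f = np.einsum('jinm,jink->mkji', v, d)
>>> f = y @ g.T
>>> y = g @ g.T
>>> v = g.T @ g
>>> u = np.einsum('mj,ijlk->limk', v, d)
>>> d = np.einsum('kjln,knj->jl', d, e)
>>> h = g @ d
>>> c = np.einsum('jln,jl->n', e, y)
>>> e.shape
(31, 31, 5)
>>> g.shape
(31, 5)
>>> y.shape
(31, 31)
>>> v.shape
(5, 5)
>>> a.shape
(13,)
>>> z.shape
(5,)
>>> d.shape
(5, 13)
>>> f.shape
(13, 31, 31)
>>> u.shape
(13, 31, 5, 31)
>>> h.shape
(31, 13)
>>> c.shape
(5,)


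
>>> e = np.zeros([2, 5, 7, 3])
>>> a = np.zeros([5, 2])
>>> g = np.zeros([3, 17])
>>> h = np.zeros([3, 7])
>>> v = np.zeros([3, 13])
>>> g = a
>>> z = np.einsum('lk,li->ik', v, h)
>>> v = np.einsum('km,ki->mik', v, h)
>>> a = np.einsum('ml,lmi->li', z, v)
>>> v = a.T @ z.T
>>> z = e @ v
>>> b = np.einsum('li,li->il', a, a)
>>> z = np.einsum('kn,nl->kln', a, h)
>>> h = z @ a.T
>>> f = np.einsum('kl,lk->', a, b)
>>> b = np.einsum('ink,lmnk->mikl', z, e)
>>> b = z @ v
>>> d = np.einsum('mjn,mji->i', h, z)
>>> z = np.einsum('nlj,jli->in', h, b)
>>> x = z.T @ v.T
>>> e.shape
(2, 5, 7, 3)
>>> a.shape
(13, 3)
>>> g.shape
(5, 2)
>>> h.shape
(13, 7, 13)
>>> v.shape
(3, 7)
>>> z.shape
(7, 13)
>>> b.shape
(13, 7, 7)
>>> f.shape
()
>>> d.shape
(3,)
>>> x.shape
(13, 3)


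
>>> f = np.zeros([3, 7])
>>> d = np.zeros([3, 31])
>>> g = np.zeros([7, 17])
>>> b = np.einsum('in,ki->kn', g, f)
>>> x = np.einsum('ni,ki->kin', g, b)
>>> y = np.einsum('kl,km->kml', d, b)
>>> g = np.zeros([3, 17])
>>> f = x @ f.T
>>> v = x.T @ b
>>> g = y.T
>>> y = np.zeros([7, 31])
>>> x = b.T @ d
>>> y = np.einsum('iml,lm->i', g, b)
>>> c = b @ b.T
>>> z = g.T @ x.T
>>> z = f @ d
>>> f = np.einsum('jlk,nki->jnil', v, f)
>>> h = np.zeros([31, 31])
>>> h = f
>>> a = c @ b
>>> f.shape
(7, 3, 3, 17)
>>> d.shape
(3, 31)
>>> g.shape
(31, 17, 3)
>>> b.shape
(3, 17)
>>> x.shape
(17, 31)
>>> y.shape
(31,)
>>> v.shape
(7, 17, 17)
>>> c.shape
(3, 3)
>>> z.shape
(3, 17, 31)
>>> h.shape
(7, 3, 3, 17)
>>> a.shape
(3, 17)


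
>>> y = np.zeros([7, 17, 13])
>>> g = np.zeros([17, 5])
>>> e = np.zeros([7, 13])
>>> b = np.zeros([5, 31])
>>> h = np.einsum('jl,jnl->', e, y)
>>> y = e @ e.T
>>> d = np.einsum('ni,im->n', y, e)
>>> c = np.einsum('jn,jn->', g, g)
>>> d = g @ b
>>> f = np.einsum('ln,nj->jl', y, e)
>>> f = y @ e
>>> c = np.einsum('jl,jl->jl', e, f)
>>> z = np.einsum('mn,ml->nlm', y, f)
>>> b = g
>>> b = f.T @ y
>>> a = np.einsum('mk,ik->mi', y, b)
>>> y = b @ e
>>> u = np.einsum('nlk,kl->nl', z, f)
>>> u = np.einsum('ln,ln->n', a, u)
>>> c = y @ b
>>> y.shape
(13, 13)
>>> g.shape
(17, 5)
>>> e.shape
(7, 13)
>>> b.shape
(13, 7)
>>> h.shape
()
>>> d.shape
(17, 31)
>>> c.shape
(13, 7)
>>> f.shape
(7, 13)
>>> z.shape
(7, 13, 7)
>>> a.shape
(7, 13)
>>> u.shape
(13,)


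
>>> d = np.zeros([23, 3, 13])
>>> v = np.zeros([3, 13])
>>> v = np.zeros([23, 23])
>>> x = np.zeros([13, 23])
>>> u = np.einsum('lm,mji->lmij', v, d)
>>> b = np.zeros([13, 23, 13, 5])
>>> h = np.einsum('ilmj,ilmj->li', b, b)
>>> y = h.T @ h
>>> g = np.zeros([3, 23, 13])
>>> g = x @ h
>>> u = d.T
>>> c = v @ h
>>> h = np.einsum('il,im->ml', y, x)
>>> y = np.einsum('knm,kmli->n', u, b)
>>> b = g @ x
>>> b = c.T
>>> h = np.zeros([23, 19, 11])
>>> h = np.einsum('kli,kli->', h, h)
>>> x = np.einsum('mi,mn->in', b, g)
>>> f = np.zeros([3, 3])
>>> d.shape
(23, 3, 13)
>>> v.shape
(23, 23)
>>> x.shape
(23, 13)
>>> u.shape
(13, 3, 23)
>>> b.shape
(13, 23)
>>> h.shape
()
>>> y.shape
(3,)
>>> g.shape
(13, 13)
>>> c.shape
(23, 13)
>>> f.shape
(3, 3)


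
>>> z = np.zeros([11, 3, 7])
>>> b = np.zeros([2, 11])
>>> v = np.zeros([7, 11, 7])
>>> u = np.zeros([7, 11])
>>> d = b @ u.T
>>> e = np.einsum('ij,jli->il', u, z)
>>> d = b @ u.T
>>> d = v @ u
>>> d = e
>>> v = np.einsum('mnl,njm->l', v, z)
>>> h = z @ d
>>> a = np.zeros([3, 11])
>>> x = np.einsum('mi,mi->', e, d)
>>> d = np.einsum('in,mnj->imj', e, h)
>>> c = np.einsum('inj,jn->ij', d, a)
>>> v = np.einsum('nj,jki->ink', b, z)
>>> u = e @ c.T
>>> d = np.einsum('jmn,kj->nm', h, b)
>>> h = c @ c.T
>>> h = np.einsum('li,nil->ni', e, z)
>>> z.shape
(11, 3, 7)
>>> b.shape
(2, 11)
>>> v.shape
(7, 2, 3)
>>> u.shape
(7, 7)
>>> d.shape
(3, 3)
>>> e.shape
(7, 3)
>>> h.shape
(11, 3)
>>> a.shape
(3, 11)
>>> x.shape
()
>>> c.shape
(7, 3)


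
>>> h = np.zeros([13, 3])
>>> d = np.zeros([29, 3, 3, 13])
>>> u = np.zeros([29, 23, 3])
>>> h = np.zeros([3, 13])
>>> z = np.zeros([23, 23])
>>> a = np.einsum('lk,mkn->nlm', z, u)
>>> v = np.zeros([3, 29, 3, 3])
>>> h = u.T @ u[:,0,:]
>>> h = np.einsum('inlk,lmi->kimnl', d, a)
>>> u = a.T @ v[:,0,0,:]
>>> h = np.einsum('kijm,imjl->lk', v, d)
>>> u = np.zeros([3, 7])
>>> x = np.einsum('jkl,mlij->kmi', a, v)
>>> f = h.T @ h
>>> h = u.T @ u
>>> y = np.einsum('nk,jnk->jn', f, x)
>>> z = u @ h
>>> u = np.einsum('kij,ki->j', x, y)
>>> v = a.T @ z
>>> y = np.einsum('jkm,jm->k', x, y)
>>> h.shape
(7, 7)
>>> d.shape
(29, 3, 3, 13)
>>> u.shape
(3,)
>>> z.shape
(3, 7)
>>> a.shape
(3, 23, 29)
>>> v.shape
(29, 23, 7)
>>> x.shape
(23, 3, 3)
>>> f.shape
(3, 3)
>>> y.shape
(3,)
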